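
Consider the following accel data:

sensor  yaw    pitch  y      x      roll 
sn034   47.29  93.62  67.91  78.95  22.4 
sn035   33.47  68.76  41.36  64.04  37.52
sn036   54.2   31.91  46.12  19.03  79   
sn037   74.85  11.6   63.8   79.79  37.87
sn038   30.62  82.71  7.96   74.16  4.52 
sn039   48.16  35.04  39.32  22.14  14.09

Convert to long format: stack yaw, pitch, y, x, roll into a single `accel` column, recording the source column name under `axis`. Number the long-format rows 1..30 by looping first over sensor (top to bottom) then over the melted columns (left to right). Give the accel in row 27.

35.04

30 rows total (6 × 5). Row 27: index ⌊(27-1)/5⌋ = 5 into sensor → sn039; (27-1) mod 5 = 1 into the melted columns → pitch.
So row 27 is (sn039, pitch, 35.04); accel = 35.04.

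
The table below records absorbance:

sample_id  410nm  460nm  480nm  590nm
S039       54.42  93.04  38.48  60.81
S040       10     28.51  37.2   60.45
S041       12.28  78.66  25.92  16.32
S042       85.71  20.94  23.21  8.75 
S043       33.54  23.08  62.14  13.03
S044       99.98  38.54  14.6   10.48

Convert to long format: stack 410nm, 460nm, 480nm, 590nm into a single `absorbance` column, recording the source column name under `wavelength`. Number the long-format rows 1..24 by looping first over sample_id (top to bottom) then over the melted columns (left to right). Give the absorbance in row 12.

16.32

24 rows total (6 × 4). Row 12: index ⌊(12-1)/4⌋ = 2 into sample_id → S041; (12-1) mod 4 = 3 into the melted columns → 590nm.
So row 12 is (S041, 590nm, 16.32); absorbance = 16.32.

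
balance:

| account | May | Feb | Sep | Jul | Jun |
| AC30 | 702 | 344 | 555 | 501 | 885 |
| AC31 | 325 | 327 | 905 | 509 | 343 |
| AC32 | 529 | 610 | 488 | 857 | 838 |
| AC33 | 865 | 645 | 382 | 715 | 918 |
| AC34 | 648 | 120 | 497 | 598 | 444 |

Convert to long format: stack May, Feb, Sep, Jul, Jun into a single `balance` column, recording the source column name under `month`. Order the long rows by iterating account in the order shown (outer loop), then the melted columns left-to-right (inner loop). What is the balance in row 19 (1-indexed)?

715

25 rows total (5 × 5). Row 19: index ⌊(19-1)/5⌋ = 3 into account → AC33; (19-1) mod 5 = 3 into the melted columns → Jul.
So row 19 is (AC33, Jul, 715); balance = 715.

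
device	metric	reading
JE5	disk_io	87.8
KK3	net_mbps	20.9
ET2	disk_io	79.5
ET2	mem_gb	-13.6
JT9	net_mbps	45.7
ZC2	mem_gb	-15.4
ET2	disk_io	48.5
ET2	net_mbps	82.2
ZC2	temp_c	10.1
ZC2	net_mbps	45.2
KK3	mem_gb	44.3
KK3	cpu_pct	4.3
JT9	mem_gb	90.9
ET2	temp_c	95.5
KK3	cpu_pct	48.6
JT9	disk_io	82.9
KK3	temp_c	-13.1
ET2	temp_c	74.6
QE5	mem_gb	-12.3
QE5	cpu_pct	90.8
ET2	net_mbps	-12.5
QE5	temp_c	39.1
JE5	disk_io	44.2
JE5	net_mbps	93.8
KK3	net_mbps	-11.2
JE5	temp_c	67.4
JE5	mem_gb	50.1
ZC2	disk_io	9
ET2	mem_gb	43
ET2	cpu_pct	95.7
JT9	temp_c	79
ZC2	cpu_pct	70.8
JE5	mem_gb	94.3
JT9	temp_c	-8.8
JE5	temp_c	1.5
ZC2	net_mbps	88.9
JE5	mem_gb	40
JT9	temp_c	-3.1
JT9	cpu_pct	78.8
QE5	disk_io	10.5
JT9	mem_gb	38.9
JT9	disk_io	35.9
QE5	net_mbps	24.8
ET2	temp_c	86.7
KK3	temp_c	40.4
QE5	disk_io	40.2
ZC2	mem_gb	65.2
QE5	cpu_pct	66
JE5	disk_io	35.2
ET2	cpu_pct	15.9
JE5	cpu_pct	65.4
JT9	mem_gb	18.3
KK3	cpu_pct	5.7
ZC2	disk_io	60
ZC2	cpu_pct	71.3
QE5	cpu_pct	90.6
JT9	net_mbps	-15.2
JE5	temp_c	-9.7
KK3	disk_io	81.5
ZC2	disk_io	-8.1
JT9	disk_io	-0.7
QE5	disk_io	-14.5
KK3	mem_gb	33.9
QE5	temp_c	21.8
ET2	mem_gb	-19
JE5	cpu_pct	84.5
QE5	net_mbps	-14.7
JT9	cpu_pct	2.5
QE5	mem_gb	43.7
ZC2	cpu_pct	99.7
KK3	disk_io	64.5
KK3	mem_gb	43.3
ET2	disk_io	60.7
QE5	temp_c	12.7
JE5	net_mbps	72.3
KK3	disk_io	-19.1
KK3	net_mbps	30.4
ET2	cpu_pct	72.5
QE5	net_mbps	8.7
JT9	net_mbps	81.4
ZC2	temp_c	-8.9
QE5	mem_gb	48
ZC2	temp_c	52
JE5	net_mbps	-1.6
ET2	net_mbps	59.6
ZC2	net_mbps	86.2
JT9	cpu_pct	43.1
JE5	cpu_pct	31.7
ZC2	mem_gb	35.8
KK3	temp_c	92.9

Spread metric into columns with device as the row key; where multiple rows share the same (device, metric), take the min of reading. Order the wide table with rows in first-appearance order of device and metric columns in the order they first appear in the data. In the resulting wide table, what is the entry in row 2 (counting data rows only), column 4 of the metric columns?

With rows in first-appearance order of device, row 2 is device=KK3. metric columns in first-appearance order: disk_io, net_mbps, mem_gb, temp_c, cpu_pct; column 4 is temp_c.
Long rows with device=KK3, metric=temp_c: min(-13.1, 40.4, 92.9) = -13.1.

-13.1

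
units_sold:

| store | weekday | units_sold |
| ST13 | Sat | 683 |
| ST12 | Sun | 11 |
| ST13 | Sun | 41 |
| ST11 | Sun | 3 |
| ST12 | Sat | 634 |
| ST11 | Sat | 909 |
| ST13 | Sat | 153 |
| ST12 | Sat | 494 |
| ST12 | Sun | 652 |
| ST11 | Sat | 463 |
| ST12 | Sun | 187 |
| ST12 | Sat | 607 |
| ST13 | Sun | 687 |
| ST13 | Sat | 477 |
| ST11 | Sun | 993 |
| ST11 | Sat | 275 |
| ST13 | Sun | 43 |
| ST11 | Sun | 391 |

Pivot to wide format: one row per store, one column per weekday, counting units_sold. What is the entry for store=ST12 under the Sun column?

3

Rows with store=ST12 and weekday=Sun: units_sold values are 11, 652, 187.
3 rows match — count = 3.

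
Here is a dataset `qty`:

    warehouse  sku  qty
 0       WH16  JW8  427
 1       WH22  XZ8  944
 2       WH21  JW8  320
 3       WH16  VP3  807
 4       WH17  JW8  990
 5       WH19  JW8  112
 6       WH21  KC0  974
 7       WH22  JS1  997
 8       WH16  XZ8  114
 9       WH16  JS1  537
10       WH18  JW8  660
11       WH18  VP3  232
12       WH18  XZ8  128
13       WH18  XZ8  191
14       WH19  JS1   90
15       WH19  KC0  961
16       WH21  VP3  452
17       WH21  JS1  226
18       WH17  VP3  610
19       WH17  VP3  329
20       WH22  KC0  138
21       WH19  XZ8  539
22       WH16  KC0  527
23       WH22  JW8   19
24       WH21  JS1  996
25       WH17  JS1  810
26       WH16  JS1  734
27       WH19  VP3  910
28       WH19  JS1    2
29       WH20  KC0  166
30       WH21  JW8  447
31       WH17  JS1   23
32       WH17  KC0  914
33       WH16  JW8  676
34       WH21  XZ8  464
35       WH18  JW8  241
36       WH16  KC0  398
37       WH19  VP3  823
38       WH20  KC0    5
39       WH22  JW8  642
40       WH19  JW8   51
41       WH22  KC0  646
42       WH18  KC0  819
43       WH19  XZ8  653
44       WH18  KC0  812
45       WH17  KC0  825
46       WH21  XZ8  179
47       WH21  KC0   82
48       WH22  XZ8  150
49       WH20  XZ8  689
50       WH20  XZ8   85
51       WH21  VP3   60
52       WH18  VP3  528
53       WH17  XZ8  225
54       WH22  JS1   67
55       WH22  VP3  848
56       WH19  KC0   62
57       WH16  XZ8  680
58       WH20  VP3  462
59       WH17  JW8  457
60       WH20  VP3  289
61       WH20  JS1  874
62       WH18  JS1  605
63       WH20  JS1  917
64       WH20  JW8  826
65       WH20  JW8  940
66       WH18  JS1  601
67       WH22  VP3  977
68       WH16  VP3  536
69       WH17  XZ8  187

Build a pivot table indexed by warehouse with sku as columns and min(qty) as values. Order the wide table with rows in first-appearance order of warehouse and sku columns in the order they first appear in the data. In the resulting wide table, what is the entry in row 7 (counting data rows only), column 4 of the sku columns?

With rows in first-appearance order of warehouse, row 7 is warehouse=WH20. sku columns in first-appearance order: JW8, XZ8, VP3, KC0, JS1; column 4 is KC0.
Long rows with warehouse=WH20, sku=KC0: min(166, 5) = 5.

5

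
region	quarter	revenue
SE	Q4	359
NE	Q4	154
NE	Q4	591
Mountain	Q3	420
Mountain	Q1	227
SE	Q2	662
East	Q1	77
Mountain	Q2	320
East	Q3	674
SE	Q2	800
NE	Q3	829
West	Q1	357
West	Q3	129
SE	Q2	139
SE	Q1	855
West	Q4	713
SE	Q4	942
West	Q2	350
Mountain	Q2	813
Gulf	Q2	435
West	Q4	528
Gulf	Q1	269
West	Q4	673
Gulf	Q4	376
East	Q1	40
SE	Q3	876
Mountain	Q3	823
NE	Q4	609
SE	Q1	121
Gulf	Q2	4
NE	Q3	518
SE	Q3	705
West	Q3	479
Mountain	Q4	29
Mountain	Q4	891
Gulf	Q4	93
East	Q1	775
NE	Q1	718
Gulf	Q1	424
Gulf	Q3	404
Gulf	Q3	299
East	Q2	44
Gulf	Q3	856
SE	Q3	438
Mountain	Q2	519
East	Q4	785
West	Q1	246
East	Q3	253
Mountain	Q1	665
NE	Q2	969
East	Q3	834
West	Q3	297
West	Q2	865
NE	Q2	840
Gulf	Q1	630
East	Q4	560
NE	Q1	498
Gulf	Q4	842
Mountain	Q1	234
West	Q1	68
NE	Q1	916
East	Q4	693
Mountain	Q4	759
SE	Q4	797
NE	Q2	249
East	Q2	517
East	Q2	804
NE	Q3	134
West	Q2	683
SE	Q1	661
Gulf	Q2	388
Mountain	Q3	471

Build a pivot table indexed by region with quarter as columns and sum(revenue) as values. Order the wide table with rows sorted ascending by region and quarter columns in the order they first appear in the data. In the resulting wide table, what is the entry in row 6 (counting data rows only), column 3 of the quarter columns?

671

With rows sorted ascending by region, row 6 is region=West. quarter columns in first-appearance order: Q4, Q3, Q1, Q2; column 3 is Q1.
Long rows with region=West, quarter=Q1: 357 + 246 + 68 = 671.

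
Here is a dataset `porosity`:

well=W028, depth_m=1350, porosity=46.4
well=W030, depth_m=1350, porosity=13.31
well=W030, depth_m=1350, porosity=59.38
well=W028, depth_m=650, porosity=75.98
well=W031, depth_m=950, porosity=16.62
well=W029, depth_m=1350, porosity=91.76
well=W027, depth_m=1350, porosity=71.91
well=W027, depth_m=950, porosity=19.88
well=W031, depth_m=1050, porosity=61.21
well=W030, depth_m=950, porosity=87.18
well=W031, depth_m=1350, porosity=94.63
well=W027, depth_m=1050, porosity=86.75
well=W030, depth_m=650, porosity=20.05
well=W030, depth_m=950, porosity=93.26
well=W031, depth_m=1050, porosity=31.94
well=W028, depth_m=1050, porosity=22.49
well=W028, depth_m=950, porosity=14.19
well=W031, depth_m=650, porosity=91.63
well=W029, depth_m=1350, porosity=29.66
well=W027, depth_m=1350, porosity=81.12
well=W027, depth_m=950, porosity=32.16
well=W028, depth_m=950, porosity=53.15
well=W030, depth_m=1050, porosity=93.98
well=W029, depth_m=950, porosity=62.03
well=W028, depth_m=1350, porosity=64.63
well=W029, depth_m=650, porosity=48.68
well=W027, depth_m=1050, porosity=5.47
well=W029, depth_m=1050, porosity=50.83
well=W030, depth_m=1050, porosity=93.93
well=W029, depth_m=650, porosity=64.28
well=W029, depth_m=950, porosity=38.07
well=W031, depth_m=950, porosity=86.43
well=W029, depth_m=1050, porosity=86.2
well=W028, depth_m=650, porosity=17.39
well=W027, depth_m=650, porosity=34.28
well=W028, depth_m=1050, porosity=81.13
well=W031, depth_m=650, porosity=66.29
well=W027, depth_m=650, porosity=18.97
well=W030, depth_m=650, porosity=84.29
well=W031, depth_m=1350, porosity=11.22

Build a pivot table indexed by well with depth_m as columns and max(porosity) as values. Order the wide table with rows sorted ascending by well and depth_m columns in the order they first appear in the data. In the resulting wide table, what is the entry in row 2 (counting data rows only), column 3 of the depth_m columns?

53.15

With rows sorted ascending by well, row 2 is well=W028. depth_m columns in first-appearance order: 1350, 650, 950, 1050; column 3 is 950.
Long rows with well=W028, depth_m=950: max(14.19, 53.15) = 53.15.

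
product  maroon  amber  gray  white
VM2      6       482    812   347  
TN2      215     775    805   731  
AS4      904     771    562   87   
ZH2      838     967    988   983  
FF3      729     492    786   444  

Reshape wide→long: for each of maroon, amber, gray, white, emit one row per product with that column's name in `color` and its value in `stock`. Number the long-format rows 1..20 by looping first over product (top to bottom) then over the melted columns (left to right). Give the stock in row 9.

904

20 rows total (5 × 4). Row 9: index ⌊(9-1)/4⌋ = 2 into product → AS4; (9-1) mod 4 = 0 into the melted columns → maroon.
So row 9 is (AS4, maroon, 904); stock = 904.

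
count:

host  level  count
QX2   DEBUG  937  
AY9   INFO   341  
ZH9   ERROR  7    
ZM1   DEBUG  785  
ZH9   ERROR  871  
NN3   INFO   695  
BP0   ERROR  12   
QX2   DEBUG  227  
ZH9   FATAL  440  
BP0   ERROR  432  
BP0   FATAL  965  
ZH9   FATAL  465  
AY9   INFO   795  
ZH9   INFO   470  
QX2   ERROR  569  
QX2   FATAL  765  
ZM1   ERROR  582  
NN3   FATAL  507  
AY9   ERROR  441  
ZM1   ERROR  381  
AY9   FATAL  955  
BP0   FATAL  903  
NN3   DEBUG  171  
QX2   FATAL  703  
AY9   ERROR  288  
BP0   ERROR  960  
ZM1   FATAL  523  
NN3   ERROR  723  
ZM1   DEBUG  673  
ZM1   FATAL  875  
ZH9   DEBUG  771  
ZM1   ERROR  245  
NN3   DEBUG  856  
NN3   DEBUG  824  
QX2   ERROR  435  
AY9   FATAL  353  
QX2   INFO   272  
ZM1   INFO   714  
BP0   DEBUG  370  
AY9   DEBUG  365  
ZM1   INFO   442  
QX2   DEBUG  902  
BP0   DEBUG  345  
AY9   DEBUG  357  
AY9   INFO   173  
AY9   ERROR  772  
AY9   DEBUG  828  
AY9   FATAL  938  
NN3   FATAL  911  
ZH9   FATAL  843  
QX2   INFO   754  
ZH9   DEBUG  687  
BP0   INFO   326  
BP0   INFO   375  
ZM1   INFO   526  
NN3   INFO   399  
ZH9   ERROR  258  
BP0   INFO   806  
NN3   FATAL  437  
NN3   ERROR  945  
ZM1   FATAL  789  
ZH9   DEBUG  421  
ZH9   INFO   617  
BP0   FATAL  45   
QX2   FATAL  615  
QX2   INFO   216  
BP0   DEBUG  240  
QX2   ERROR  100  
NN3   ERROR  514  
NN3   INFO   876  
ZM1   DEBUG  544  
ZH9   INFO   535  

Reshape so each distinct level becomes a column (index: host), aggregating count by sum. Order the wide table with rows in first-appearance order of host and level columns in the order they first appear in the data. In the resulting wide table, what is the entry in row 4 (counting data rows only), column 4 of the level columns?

With rows in first-appearance order of host, row 4 is host=ZM1. level columns in first-appearance order: DEBUG, INFO, ERROR, FATAL; column 4 is FATAL.
Long rows with host=ZM1, level=FATAL: 523 + 875 + 789 = 2187.

2187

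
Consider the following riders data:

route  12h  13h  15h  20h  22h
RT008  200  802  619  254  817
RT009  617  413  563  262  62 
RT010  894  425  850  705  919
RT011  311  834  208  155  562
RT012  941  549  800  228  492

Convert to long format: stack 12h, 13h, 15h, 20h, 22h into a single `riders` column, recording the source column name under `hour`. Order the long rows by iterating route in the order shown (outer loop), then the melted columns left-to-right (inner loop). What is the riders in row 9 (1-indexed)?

25 rows total (5 × 5). Row 9: index ⌊(9-1)/5⌋ = 1 into route → RT009; (9-1) mod 5 = 3 into the melted columns → 20h.
So row 9 is (RT009, 20h, 262); riders = 262.

262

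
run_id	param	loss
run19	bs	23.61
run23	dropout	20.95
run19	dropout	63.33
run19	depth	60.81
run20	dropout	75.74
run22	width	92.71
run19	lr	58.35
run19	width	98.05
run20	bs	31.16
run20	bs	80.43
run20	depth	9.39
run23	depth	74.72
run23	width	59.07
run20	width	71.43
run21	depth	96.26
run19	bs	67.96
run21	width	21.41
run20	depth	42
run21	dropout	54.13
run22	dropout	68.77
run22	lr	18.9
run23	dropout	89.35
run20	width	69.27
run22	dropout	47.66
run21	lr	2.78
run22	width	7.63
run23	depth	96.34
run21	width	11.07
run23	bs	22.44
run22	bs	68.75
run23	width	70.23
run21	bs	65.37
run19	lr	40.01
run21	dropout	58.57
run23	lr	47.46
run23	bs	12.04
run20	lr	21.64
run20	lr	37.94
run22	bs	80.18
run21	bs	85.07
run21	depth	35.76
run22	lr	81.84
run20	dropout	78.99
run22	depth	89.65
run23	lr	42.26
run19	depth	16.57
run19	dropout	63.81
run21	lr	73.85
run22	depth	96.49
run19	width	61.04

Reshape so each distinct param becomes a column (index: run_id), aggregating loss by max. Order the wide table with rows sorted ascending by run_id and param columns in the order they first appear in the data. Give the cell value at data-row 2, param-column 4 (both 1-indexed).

With rows sorted ascending by run_id, row 2 is run_id=run20. param columns in first-appearance order: bs, dropout, depth, width, lr; column 4 is width.
Long rows with run_id=run20, param=width: max(71.43, 69.27) = 71.43.

71.43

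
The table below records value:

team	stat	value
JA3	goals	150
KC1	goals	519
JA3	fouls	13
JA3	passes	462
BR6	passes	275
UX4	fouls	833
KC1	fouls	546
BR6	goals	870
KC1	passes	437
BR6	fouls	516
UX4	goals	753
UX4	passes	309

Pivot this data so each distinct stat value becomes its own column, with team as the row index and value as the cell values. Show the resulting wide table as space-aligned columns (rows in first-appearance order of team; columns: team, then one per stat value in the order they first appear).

team  goals  fouls  passes
JA3   150    13     462   
KC1   519    546    437   
BR6   870    516    275   
UX4   753    833    309   

Columns: team plus the 3 distinct stat values (goals, fouls, passes).
For example, row JA3 column goals takes value=150 from the long row (JA3, goals).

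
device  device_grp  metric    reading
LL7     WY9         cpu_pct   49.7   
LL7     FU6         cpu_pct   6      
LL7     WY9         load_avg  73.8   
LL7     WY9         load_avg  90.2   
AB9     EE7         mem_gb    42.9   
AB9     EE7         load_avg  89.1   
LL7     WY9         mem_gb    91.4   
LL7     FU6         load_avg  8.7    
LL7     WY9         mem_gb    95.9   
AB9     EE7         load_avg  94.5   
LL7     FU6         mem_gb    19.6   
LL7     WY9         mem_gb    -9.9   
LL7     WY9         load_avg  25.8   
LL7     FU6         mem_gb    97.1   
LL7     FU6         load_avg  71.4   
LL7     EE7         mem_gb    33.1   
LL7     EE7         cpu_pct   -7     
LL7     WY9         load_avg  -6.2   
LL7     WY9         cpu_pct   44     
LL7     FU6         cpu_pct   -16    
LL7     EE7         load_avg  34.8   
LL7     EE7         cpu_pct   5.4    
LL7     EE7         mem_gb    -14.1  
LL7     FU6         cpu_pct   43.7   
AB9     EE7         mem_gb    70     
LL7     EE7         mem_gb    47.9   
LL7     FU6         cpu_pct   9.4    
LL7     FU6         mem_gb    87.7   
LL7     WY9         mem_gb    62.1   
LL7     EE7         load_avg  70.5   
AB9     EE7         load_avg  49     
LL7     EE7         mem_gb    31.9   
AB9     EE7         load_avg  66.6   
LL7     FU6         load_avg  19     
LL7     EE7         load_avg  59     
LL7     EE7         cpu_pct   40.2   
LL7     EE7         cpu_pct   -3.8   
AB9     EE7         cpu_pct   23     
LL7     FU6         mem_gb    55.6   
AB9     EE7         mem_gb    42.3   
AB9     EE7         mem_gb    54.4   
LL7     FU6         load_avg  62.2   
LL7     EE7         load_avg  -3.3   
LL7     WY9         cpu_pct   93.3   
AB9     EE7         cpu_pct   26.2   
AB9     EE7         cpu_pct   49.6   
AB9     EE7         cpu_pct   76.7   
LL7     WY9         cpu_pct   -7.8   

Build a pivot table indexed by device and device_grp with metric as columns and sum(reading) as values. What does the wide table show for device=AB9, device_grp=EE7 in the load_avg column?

299.2

Rows with device=AB9, device_grp=EE7 and metric=load_avg: reading values are 89.1, 94.5, 49, 66.6.
89.1 + 94.5 + 49 + 66.6 = 299.2.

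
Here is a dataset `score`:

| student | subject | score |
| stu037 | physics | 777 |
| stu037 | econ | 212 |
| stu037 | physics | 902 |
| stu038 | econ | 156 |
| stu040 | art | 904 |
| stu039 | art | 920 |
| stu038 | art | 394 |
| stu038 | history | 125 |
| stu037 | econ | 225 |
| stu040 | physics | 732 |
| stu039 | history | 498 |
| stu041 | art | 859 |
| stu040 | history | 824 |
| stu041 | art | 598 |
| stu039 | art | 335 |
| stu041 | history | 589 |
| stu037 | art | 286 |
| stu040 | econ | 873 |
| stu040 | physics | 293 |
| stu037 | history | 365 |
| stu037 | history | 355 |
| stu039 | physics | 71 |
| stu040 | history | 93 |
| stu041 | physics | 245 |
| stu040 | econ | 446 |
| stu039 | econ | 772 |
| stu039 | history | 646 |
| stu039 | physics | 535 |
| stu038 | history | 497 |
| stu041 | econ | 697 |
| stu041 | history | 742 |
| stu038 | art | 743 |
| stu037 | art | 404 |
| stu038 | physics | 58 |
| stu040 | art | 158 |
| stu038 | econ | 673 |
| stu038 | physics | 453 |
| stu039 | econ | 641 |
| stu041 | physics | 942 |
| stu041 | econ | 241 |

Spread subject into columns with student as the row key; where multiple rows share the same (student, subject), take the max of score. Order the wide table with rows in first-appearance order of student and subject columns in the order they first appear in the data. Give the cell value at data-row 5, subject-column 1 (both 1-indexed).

With rows in first-appearance order of student, row 5 is student=stu041. subject columns in first-appearance order: physics, econ, art, history; column 1 is physics.
Long rows with student=stu041, subject=physics: max(245, 942) = 942.

942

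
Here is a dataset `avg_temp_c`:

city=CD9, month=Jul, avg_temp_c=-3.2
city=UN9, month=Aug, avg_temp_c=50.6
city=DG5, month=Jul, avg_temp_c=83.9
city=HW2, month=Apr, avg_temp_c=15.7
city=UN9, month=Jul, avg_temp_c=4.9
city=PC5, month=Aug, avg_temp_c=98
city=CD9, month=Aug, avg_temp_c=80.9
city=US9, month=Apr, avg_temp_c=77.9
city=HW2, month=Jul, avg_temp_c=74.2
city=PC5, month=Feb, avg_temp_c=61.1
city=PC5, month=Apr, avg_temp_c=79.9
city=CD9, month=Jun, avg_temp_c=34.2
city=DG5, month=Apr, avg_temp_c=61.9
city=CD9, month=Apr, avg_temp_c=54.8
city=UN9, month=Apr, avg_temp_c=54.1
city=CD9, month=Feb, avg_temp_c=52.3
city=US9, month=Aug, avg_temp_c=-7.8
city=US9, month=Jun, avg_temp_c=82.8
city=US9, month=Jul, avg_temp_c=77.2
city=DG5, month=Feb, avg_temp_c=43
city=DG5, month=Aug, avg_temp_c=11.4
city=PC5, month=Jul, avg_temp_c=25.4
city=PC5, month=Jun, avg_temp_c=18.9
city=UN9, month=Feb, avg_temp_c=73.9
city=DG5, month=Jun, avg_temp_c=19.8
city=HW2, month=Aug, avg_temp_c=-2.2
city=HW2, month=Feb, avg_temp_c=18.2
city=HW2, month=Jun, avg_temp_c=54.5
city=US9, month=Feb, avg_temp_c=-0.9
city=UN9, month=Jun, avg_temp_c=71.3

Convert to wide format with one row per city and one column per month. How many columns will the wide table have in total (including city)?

1 column for city plus 5 distinct month values → 6 columns.

6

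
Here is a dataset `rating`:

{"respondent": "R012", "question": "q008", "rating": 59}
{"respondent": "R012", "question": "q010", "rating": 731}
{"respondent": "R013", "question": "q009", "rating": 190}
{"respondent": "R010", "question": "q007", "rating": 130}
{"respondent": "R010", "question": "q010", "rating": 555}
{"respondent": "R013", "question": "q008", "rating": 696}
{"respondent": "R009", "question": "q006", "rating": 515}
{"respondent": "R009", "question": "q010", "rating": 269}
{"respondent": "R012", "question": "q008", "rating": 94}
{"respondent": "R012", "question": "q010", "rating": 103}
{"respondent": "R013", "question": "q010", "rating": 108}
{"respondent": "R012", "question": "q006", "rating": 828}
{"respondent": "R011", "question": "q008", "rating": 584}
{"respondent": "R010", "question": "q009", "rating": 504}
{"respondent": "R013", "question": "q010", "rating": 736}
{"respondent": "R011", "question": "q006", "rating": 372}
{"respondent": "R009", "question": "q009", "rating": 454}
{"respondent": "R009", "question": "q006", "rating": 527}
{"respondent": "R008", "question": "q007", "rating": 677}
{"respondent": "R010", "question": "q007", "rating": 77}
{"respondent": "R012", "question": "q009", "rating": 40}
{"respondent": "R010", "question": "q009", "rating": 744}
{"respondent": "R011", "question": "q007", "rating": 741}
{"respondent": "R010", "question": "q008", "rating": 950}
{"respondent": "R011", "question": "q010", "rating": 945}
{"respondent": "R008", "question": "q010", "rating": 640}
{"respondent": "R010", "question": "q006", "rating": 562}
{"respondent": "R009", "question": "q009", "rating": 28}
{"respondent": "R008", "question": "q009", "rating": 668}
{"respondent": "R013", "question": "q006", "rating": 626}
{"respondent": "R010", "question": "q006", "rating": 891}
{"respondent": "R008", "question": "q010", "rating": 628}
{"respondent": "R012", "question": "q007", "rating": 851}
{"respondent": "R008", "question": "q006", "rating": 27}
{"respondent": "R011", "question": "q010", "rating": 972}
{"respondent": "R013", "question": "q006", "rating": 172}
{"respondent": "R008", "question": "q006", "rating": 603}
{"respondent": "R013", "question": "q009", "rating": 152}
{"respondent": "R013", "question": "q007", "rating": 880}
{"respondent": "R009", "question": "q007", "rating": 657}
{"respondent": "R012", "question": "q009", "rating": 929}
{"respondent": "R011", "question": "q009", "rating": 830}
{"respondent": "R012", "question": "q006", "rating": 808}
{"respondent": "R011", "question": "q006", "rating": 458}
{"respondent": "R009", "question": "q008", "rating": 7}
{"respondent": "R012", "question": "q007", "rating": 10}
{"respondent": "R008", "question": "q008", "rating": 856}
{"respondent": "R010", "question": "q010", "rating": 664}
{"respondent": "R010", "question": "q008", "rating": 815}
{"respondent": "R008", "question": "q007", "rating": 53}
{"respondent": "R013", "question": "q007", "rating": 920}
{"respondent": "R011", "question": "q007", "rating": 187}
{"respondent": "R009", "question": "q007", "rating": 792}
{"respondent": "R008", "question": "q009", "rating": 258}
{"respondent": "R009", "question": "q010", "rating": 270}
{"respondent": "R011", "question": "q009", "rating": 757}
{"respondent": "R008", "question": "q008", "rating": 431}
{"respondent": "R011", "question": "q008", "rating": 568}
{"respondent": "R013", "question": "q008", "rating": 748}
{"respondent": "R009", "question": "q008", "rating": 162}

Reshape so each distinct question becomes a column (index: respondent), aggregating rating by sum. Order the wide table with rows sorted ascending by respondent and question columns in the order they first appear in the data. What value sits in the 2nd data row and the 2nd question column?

With rows sorted ascending by respondent, row 2 is respondent=R009. question columns in first-appearance order: q008, q010, q009, q007, q006; column 2 is q010.
Long rows with respondent=R009, question=q010: 269 + 270 = 539.

539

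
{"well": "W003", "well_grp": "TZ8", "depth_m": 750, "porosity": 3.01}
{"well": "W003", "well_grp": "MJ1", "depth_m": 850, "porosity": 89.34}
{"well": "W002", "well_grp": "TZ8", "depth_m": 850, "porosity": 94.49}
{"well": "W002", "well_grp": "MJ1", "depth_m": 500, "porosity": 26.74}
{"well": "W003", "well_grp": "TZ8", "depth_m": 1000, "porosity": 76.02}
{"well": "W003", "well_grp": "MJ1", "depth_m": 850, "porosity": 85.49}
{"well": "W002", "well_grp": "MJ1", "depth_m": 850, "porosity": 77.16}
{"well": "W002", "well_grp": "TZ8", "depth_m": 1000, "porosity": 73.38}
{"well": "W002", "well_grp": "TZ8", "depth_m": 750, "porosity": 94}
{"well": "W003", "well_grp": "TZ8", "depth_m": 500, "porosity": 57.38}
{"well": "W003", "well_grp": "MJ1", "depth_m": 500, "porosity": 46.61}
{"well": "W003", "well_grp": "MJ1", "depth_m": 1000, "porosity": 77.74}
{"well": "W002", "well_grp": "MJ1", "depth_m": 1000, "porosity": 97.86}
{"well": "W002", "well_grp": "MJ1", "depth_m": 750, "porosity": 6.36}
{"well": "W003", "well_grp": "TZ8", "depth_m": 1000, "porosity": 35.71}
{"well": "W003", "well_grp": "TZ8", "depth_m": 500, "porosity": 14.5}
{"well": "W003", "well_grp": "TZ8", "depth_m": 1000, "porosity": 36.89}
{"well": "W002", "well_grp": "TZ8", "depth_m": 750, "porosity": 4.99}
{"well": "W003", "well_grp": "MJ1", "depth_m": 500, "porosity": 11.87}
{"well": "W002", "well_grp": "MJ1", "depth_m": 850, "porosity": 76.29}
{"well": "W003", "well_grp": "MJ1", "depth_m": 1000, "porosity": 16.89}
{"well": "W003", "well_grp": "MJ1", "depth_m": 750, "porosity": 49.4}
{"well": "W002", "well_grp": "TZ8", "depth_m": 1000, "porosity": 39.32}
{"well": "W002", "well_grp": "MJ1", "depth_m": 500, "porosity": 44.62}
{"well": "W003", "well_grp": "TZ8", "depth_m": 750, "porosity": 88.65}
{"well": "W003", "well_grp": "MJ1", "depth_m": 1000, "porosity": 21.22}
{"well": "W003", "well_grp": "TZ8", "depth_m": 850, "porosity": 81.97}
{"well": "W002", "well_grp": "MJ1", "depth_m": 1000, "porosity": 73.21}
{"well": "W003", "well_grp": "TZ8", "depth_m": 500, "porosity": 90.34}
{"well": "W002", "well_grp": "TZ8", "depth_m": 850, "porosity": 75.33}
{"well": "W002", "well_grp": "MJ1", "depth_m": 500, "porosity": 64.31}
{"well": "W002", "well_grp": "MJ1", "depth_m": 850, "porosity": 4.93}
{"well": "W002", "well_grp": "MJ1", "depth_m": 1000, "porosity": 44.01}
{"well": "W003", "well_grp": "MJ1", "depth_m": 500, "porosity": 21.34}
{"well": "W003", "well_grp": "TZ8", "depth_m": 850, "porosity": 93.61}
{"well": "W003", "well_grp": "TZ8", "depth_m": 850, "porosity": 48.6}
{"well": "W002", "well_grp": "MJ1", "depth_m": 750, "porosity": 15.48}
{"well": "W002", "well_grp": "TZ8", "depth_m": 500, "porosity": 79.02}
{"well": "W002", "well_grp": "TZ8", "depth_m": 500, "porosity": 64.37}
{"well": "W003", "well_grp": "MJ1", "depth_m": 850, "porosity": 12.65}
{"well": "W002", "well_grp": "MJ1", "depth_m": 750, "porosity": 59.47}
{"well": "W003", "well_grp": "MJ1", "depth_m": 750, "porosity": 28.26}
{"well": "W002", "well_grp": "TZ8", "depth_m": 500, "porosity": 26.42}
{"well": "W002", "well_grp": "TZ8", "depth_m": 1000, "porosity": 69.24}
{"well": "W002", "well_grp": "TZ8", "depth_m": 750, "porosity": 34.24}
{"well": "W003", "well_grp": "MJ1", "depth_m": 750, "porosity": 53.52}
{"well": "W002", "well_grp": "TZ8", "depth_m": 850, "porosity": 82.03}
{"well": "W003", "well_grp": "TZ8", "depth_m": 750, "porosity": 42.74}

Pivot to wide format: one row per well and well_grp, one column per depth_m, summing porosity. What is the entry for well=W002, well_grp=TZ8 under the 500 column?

169.81

Rows with well=W002, well_grp=TZ8 and depth_m=500: porosity values are 79.02, 64.37, 26.42.
79.02 + 64.37 + 26.42 = 169.81.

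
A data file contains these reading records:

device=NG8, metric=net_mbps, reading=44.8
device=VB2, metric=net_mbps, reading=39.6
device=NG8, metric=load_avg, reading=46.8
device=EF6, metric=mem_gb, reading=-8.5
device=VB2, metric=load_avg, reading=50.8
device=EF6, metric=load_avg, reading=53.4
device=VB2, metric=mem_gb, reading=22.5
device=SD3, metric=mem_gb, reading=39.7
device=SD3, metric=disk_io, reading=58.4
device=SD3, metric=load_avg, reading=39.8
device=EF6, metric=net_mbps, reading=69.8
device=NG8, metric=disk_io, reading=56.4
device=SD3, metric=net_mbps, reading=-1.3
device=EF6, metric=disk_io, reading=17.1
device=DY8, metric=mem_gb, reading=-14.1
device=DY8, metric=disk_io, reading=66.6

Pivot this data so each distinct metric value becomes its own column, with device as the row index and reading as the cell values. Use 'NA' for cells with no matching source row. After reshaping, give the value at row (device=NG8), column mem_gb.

No long-format row has device=NG8 and metric=mem_gb, so the cell is NA.

NA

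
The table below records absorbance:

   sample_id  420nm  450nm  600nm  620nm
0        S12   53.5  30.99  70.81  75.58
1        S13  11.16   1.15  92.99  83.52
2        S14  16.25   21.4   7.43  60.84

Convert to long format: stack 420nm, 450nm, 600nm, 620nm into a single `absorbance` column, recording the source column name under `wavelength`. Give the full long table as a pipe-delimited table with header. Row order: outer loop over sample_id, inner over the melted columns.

| sample_id | wavelength | absorbance |
| S12 | 420nm | 53.5 |
| S12 | 450nm | 30.99 |
| S12 | 600nm | 70.81 |
| S12 | 620nm | 75.58 |
| S13 | 420nm | 11.16 |
| S13 | 450nm | 1.15 |
| S13 | 600nm | 92.99 |
| S13 | 620nm | 83.52 |
| S14 | 420nm | 16.25 |
| S14 | 450nm | 21.4 |
| S14 | 600nm | 7.43 |
| S14 | 620nm | 60.84 |

Each (sample_id, column) pair becomes one row: 3 × 4 = 12 rows.
For example, (S12, 420nm) → absorbance=53.5.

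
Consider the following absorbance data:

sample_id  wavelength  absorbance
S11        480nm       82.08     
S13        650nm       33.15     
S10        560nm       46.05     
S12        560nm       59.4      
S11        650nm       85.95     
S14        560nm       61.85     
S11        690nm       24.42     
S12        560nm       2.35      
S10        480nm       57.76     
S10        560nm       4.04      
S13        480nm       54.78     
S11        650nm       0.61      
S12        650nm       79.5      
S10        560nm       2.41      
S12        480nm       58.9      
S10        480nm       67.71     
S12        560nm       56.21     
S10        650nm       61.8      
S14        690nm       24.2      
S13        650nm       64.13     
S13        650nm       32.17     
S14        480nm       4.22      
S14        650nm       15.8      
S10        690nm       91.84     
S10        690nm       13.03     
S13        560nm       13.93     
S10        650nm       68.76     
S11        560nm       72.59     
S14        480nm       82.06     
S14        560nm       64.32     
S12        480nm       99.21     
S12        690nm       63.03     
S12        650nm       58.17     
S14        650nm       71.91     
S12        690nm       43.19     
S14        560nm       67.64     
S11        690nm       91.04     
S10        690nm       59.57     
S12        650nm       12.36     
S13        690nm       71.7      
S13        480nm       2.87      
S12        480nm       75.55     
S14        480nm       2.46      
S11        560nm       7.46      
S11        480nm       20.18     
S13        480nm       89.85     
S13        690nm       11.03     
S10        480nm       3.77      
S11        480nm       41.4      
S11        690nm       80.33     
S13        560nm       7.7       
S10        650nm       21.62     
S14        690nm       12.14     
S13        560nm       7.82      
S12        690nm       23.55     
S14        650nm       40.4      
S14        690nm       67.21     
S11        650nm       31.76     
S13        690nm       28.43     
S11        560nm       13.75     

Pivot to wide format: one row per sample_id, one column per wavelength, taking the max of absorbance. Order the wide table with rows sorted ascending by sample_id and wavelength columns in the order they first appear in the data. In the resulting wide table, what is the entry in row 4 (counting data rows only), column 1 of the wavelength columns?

With rows sorted ascending by sample_id, row 4 is sample_id=S13. wavelength columns in first-appearance order: 480nm, 650nm, 560nm, 690nm; column 1 is 480nm.
Long rows with sample_id=S13, wavelength=480nm: max(54.78, 2.87, 89.85) = 89.85.

89.85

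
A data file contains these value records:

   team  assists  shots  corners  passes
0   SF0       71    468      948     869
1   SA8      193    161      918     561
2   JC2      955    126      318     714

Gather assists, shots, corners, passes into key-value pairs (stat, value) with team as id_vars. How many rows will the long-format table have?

12

3 team values × 4 melted columns = 12 rows.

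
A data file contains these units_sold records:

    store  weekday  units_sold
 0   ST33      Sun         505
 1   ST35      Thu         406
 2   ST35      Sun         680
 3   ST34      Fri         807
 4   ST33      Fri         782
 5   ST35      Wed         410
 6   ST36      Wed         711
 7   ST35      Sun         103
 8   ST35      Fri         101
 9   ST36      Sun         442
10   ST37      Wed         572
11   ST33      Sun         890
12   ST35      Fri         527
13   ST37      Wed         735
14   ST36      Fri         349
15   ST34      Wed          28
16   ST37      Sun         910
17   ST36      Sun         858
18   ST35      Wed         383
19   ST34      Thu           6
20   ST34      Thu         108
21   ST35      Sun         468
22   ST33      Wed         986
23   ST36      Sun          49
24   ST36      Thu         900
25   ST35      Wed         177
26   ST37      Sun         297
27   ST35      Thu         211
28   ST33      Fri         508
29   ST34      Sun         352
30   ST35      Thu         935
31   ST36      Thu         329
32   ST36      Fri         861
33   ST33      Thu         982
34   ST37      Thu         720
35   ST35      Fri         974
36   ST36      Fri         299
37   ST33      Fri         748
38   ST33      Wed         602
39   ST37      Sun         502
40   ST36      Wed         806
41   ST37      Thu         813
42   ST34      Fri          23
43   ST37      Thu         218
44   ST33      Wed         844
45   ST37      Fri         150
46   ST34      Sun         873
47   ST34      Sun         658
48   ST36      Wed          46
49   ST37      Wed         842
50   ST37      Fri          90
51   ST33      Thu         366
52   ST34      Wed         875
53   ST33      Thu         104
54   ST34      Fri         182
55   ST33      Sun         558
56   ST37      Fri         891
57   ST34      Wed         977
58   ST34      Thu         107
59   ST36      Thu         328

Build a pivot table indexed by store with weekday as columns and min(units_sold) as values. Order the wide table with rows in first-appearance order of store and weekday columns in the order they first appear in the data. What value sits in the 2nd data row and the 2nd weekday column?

With rows in first-appearance order of store, row 2 is store=ST35. weekday columns in first-appearance order: Sun, Thu, Fri, Wed; column 2 is Thu.
Long rows with store=ST35, weekday=Thu: min(406, 211, 935) = 211.

211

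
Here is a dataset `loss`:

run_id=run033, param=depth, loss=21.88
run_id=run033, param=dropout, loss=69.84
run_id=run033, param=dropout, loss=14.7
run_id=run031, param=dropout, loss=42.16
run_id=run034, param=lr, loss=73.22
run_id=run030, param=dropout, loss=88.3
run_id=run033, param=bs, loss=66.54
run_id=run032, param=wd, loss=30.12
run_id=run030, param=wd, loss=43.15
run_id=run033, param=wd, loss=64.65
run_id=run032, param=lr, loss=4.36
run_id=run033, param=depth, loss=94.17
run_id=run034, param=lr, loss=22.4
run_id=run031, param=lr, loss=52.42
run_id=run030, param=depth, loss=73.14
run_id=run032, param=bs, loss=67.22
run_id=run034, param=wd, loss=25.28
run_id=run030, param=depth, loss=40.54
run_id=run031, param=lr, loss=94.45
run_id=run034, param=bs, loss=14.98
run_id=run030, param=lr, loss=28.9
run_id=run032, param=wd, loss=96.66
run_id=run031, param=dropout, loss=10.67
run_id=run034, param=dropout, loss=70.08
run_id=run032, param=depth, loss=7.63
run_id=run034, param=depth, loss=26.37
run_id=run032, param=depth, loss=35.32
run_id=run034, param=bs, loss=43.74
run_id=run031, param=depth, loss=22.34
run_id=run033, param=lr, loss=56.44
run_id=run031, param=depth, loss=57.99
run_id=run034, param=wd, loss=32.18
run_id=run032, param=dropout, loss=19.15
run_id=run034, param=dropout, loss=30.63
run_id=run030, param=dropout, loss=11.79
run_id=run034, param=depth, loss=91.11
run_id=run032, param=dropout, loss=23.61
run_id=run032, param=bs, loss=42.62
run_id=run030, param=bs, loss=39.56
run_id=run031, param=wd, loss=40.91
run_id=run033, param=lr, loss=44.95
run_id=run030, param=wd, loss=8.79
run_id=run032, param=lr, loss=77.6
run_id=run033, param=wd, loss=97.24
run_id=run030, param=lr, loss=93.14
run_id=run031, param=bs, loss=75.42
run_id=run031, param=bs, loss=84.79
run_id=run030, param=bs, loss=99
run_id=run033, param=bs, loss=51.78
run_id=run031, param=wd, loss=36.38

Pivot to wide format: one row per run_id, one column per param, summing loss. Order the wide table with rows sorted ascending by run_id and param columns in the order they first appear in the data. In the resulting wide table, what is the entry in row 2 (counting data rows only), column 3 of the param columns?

With rows sorted ascending by run_id, row 2 is run_id=run031. param columns in first-appearance order: depth, dropout, lr, bs, wd; column 3 is lr.
Long rows with run_id=run031, param=lr: 52.42 + 94.45 = 146.87.

146.87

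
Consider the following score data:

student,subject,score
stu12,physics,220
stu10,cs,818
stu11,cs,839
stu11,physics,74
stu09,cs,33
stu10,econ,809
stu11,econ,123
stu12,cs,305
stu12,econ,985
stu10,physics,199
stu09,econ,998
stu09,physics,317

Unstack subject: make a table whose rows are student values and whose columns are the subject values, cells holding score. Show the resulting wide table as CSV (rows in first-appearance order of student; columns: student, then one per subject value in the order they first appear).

Columns: student plus the 3 distinct subject values (physics, cs, econ).
For example, row stu12 column physics takes score=220 from the long row (stu12, physics).

student,physics,cs,econ
stu12,220,305,985
stu10,199,818,809
stu11,74,839,123
stu09,317,33,998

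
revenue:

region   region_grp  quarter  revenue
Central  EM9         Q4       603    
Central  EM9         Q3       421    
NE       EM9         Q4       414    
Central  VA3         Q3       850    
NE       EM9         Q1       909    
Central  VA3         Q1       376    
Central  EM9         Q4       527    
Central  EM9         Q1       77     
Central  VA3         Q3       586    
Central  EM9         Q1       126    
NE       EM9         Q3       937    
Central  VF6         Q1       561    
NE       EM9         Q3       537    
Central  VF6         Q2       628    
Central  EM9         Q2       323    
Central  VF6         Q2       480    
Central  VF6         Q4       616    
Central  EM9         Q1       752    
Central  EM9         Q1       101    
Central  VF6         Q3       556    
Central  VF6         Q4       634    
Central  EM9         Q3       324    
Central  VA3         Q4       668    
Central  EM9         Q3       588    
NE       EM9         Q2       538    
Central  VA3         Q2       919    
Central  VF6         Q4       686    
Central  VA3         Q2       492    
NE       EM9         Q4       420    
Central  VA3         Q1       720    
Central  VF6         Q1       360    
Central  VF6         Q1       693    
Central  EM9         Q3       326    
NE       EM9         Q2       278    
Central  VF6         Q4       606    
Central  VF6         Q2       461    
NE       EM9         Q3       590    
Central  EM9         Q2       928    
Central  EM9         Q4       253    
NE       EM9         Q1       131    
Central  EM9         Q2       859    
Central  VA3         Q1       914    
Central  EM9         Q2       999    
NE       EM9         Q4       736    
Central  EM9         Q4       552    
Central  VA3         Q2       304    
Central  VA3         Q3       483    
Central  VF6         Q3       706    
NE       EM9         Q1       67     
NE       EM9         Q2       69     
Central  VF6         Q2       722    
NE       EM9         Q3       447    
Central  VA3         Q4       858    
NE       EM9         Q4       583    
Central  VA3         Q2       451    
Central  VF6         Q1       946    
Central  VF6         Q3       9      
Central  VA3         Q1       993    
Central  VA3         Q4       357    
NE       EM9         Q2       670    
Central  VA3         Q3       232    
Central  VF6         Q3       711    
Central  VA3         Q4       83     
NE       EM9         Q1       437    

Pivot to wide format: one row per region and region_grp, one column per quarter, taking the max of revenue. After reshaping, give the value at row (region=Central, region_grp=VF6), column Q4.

686

Rows with region=Central, region_grp=VF6 and quarter=Q4: revenue values are 616, 634, 686, 606.
max(616, 634, 686, 606) = 686.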